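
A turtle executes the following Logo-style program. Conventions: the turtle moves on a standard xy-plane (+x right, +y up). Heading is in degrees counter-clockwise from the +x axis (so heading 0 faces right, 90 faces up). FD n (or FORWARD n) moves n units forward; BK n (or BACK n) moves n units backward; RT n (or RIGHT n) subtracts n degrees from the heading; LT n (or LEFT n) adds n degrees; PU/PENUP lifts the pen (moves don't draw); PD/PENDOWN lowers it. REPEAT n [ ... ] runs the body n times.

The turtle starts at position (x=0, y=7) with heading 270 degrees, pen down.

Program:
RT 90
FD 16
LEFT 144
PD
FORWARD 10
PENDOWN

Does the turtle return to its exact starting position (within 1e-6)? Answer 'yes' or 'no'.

Executing turtle program step by step:
Start: pos=(0,7), heading=270, pen down
RT 90: heading 270 -> 180
FD 16: (0,7) -> (-16,7) [heading=180, draw]
LT 144: heading 180 -> 324
PD: pen down
FD 10: (-16,7) -> (-7.91,1.122) [heading=324, draw]
PD: pen down
Final: pos=(-7.91,1.122), heading=324, 2 segment(s) drawn

Start position: (0, 7)
Final position: (-7.91, 1.122)
Distance = 9.855; >= 1e-6 -> NOT closed

Answer: no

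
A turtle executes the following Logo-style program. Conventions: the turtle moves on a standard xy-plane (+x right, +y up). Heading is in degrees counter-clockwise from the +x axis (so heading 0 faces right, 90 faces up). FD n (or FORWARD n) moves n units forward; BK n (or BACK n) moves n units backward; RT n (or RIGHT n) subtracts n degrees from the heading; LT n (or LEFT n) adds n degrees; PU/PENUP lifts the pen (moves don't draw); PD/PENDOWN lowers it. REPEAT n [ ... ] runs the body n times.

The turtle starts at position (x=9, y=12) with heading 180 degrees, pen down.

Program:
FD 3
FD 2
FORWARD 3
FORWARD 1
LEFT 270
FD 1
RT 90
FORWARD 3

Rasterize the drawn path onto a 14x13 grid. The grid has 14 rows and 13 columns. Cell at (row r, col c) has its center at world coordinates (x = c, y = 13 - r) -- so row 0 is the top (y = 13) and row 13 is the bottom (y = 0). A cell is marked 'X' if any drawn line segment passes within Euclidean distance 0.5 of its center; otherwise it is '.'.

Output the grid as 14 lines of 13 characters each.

Segment 0: (9,12) -> (6,12)
Segment 1: (6,12) -> (4,12)
Segment 2: (4,12) -> (1,12)
Segment 3: (1,12) -> (0,12)
Segment 4: (0,12) -> (0,13)
Segment 5: (0,13) -> (3,13)

Answer: XXXX.........
XXXXXXXXXX...
.............
.............
.............
.............
.............
.............
.............
.............
.............
.............
.............
.............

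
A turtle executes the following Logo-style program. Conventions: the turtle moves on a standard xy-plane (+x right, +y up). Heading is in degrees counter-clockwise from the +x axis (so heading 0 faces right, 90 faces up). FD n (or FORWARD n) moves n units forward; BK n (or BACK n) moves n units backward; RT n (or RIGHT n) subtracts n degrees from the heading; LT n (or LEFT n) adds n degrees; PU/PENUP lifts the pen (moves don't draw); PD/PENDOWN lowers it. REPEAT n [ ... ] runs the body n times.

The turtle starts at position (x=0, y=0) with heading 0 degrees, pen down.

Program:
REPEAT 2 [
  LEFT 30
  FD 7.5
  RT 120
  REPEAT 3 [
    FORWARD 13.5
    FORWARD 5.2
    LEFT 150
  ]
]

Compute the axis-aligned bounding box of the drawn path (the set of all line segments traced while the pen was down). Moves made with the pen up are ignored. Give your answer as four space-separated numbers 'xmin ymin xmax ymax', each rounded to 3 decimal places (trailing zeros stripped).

Executing turtle program step by step:
Start: pos=(0,0), heading=0, pen down
REPEAT 2 [
  -- iteration 1/2 --
  LT 30: heading 0 -> 30
  FD 7.5: (0,0) -> (6.495,3.75) [heading=30, draw]
  RT 120: heading 30 -> 270
  REPEAT 3 [
    -- iteration 1/3 --
    FD 13.5: (6.495,3.75) -> (6.495,-9.75) [heading=270, draw]
    FD 5.2: (6.495,-9.75) -> (6.495,-14.95) [heading=270, draw]
    LT 150: heading 270 -> 60
    -- iteration 2/3 --
    FD 13.5: (6.495,-14.95) -> (13.245,-3.259) [heading=60, draw]
    FD 5.2: (13.245,-3.259) -> (15.845,1.245) [heading=60, draw]
    LT 150: heading 60 -> 210
    -- iteration 3/3 --
    FD 13.5: (15.845,1.245) -> (4.154,-5.505) [heading=210, draw]
    FD 5.2: (4.154,-5.505) -> (-0.349,-8.105) [heading=210, draw]
    LT 150: heading 210 -> 0
  ]
  -- iteration 2/2 --
  LT 30: heading 0 -> 30
  FD 7.5: (-0.349,-8.105) -> (6.146,-4.355) [heading=30, draw]
  RT 120: heading 30 -> 270
  REPEAT 3 [
    -- iteration 1/3 --
    FD 13.5: (6.146,-4.355) -> (6.146,-17.855) [heading=270, draw]
    FD 5.2: (6.146,-17.855) -> (6.146,-23.055) [heading=270, draw]
    LT 150: heading 270 -> 60
    -- iteration 2/3 --
    FD 13.5: (6.146,-23.055) -> (12.896,-11.364) [heading=60, draw]
    FD 5.2: (12.896,-11.364) -> (15.496,-6.861) [heading=60, draw]
    LT 150: heading 60 -> 210
    -- iteration 3/3 --
    FD 13.5: (15.496,-6.861) -> (3.804,-13.611) [heading=210, draw]
    FD 5.2: (3.804,-13.611) -> (-0.699,-16.211) [heading=210, draw]
    LT 150: heading 210 -> 0
  ]
]
Final: pos=(-0.699,-16.211), heading=0, 14 segment(s) drawn

Segment endpoints: x in {-0.699, -0.349, 0, 3.804, 4.154, 6.146, 6.146, 6.146, 6.495, 6.495, 12.896, 13.245, 15.496, 15.845}, y in {-23.055, -17.855, -16.211, -14.95, -13.611, -11.364, -9.75, -8.105, -6.861, -5.505, -4.355, -3.259, 0, 1.245, 3.75}
xmin=-0.699, ymin=-23.055, xmax=15.845, ymax=3.75

Answer: -0.699 -23.055 15.845 3.75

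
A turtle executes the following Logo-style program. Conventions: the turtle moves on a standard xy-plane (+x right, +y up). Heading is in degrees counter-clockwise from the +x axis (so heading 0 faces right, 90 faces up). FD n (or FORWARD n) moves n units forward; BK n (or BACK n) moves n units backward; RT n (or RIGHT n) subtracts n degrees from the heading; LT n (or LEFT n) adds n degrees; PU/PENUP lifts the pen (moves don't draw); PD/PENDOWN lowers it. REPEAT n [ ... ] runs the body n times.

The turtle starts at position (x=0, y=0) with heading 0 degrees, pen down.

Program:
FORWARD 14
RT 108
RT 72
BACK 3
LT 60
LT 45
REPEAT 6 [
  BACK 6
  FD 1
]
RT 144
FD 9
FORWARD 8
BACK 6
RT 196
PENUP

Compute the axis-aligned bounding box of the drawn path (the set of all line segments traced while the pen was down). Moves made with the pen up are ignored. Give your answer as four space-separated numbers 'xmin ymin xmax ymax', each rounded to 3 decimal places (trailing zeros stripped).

Executing turtle program step by step:
Start: pos=(0,0), heading=0, pen down
FD 14: (0,0) -> (14,0) [heading=0, draw]
RT 108: heading 0 -> 252
RT 72: heading 252 -> 180
BK 3: (14,0) -> (17,0) [heading=180, draw]
LT 60: heading 180 -> 240
LT 45: heading 240 -> 285
REPEAT 6 [
  -- iteration 1/6 --
  BK 6: (17,0) -> (15.447,5.796) [heading=285, draw]
  FD 1: (15.447,5.796) -> (15.706,4.83) [heading=285, draw]
  -- iteration 2/6 --
  BK 6: (15.706,4.83) -> (14.153,10.625) [heading=285, draw]
  FD 1: (14.153,10.625) -> (14.412,9.659) [heading=285, draw]
  -- iteration 3/6 --
  BK 6: (14.412,9.659) -> (12.859,15.455) [heading=285, draw]
  FD 1: (12.859,15.455) -> (13.118,14.489) [heading=285, draw]
  -- iteration 4/6 --
  BK 6: (13.118,14.489) -> (11.565,20.284) [heading=285, draw]
  FD 1: (11.565,20.284) -> (11.824,19.319) [heading=285, draw]
  -- iteration 5/6 --
  BK 6: (11.824,19.319) -> (10.271,25.114) [heading=285, draw]
  FD 1: (10.271,25.114) -> (10.53,24.148) [heading=285, draw]
  -- iteration 6/6 --
  BK 6: (10.53,24.148) -> (8.977,29.944) [heading=285, draw]
  FD 1: (8.977,29.944) -> (9.235,28.978) [heading=285, draw]
]
RT 144: heading 285 -> 141
FD 9: (9.235,28.978) -> (2.241,34.642) [heading=141, draw]
FD 8: (2.241,34.642) -> (-3.976,39.676) [heading=141, draw]
BK 6: (-3.976,39.676) -> (0.687,35.9) [heading=141, draw]
RT 196: heading 141 -> 305
PU: pen up
Final: pos=(0.687,35.9), heading=305, 17 segment(s) drawn

Segment endpoints: x in {-3.976, 0, 0.687, 2.241, 8.977, 9.235, 10.271, 10.53, 11.565, 11.824, 12.859, 13.118, 14, 14.153, 14.412, 15.447, 15.706, 17}, y in {0, 0, 4.83, 5.796, 9.659, 10.625, 14.489, 15.455, 19.319, 20.284, 24.148, 25.114, 28.978, 29.944, 34.642, 35.9, 39.676}
xmin=-3.976, ymin=0, xmax=17, ymax=39.676

Answer: -3.976 0 17 39.676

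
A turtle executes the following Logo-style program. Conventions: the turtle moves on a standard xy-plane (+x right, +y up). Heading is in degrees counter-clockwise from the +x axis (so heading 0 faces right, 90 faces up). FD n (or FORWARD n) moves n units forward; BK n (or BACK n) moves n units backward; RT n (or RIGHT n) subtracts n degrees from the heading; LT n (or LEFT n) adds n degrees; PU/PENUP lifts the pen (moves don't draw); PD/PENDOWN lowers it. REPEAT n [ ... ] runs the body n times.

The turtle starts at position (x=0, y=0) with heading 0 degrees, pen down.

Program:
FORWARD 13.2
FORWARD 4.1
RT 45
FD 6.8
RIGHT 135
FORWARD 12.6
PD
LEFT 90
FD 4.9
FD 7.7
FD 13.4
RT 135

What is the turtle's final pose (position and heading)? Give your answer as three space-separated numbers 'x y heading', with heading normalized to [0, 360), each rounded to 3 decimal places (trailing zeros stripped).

Answer: 9.508 -30.808 135

Derivation:
Executing turtle program step by step:
Start: pos=(0,0), heading=0, pen down
FD 13.2: (0,0) -> (13.2,0) [heading=0, draw]
FD 4.1: (13.2,0) -> (17.3,0) [heading=0, draw]
RT 45: heading 0 -> 315
FD 6.8: (17.3,0) -> (22.108,-4.808) [heading=315, draw]
RT 135: heading 315 -> 180
FD 12.6: (22.108,-4.808) -> (9.508,-4.808) [heading=180, draw]
PD: pen down
LT 90: heading 180 -> 270
FD 4.9: (9.508,-4.808) -> (9.508,-9.708) [heading=270, draw]
FD 7.7: (9.508,-9.708) -> (9.508,-17.408) [heading=270, draw]
FD 13.4: (9.508,-17.408) -> (9.508,-30.808) [heading=270, draw]
RT 135: heading 270 -> 135
Final: pos=(9.508,-30.808), heading=135, 7 segment(s) drawn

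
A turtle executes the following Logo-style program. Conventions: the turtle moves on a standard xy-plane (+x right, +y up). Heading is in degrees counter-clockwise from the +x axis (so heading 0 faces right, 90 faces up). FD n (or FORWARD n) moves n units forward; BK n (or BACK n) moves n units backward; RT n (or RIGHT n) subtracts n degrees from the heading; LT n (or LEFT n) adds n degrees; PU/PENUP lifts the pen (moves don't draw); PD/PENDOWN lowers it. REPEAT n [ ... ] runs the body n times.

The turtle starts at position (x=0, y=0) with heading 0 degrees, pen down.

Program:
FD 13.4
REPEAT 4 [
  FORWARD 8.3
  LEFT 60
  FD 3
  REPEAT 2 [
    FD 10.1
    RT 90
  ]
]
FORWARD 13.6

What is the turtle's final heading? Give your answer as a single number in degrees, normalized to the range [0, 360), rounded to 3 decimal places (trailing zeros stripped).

Executing turtle program step by step:
Start: pos=(0,0), heading=0, pen down
FD 13.4: (0,0) -> (13.4,0) [heading=0, draw]
REPEAT 4 [
  -- iteration 1/4 --
  FD 8.3: (13.4,0) -> (21.7,0) [heading=0, draw]
  LT 60: heading 0 -> 60
  FD 3: (21.7,0) -> (23.2,2.598) [heading=60, draw]
  REPEAT 2 [
    -- iteration 1/2 --
    FD 10.1: (23.2,2.598) -> (28.25,11.345) [heading=60, draw]
    RT 90: heading 60 -> 330
    -- iteration 2/2 --
    FD 10.1: (28.25,11.345) -> (36.997,6.295) [heading=330, draw]
    RT 90: heading 330 -> 240
  ]
  -- iteration 2/4 --
  FD 8.3: (36.997,6.295) -> (32.847,-0.893) [heading=240, draw]
  LT 60: heading 240 -> 300
  FD 3: (32.847,-0.893) -> (34.347,-3.491) [heading=300, draw]
  REPEAT 2 [
    -- iteration 1/2 --
    FD 10.1: (34.347,-3.491) -> (39.397,-12.238) [heading=300, draw]
    RT 90: heading 300 -> 210
    -- iteration 2/2 --
    FD 10.1: (39.397,-12.238) -> (30.65,-17.288) [heading=210, draw]
    RT 90: heading 210 -> 120
  ]
  -- iteration 3/4 --
  FD 8.3: (30.65,-17.288) -> (26.5,-10.1) [heading=120, draw]
  LT 60: heading 120 -> 180
  FD 3: (26.5,-10.1) -> (23.5,-10.1) [heading=180, draw]
  REPEAT 2 [
    -- iteration 1/2 --
    FD 10.1: (23.5,-10.1) -> (13.4,-10.1) [heading=180, draw]
    RT 90: heading 180 -> 90
    -- iteration 2/2 --
    FD 10.1: (13.4,-10.1) -> (13.4,0) [heading=90, draw]
    RT 90: heading 90 -> 0
  ]
  -- iteration 4/4 --
  FD 8.3: (13.4,0) -> (21.7,0) [heading=0, draw]
  LT 60: heading 0 -> 60
  FD 3: (21.7,0) -> (23.2,2.598) [heading=60, draw]
  REPEAT 2 [
    -- iteration 1/2 --
    FD 10.1: (23.2,2.598) -> (28.25,11.345) [heading=60, draw]
    RT 90: heading 60 -> 330
    -- iteration 2/2 --
    FD 10.1: (28.25,11.345) -> (36.997,6.295) [heading=330, draw]
    RT 90: heading 330 -> 240
  ]
]
FD 13.6: (36.997,6.295) -> (30.197,-5.483) [heading=240, draw]
Final: pos=(30.197,-5.483), heading=240, 18 segment(s) drawn

Answer: 240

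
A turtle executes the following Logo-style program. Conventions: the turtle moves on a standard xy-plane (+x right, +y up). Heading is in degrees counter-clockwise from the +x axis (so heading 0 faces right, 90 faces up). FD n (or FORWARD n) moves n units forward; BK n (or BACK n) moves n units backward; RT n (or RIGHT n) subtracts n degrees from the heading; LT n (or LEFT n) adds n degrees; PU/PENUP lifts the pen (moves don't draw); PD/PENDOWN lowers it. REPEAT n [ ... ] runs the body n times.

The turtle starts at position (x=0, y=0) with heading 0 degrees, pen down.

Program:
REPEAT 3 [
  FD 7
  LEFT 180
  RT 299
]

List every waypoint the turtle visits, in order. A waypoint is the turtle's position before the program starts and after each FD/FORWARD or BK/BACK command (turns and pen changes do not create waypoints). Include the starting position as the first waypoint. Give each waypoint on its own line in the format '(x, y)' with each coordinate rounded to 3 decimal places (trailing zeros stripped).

Answer: (0, 0)
(7, 0)
(3.606, -6.122)
(-0.103, -0.186)

Derivation:
Executing turtle program step by step:
Start: pos=(0,0), heading=0, pen down
REPEAT 3 [
  -- iteration 1/3 --
  FD 7: (0,0) -> (7,0) [heading=0, draw]
  LT 180: heading 0 -> 180
  RT 299: heading 180 -> 241
  -- iteration 2/3 --
  FD 7: (7,0) -> (3.606,-6.122) [heading=241, draw]
  LT 180: heading 241 -> 61
  RT 299: heading 61 -> 122
  -- iteration 3/3 --
  FD 7: (3.606,-6.122) -> (-0.103,-0.186) [heading=122, draw]
  LT 180: heading 122 -> 302
  RT 299: heading 302 -> 3
]
Final: pos=(-0.103,-0.186), heading=3, 3 segment(s) drawn
Waypoints (4 total):
(0, 0)
(7, 0)
(3.606, -6.122)
(-0.103, -0.186)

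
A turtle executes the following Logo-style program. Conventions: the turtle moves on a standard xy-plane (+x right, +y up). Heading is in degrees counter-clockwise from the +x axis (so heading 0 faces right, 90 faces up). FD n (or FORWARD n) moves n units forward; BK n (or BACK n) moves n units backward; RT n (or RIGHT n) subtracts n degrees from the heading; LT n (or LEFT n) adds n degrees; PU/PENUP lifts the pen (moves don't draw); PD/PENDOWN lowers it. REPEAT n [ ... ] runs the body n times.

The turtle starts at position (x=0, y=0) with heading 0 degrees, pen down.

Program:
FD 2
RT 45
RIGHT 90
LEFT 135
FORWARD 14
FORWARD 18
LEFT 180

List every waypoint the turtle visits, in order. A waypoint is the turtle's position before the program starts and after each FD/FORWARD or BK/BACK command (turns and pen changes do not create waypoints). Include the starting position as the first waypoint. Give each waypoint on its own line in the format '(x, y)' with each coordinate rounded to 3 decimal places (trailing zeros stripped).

Answer: (0, 0)
(2, 0)
(16, 0)
(34, 0)

Derivation:
Executing turtle program step by step:
Start: pos=(0,0), heading=0, pen down
FD 2: (0,0) -> (2,0) [heading=0, draw]
RT 45: heading 0 -> 315
RT 90: heading 315 -> 225
LT 135: heading 225 -> 0
FD 14: (2,0) -> (16,0) [heading=0, draw]
FD 18: (16,0) -> (34,0) [heading=0, draw]
LT 180: heading 0 -> 180
Final: pos=(34,0), heading=180, 3 segment(s) drawn
Waypoints (4 total):
(0, 0)
(2, 0)
(16, 0)
(34, 0)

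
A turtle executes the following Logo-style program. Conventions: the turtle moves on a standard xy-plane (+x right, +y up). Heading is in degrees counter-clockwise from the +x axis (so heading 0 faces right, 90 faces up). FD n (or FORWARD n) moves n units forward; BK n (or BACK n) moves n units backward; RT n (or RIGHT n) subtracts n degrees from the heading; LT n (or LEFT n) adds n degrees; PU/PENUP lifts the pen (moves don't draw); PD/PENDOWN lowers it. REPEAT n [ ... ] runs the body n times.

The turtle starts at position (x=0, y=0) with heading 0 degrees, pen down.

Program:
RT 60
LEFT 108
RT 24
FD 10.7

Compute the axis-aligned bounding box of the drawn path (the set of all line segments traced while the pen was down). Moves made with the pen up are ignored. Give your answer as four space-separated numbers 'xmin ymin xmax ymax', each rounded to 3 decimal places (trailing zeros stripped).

Executing turtle program step by step:
Start: pos=(0,0), heading=0, pen down
RT 60: heading 0 -> 300
LT 108: heading 300 -> 48
RT 24: heading 48 -> 24
FD 10.7: (0,0) -> (9.775,4.352) [heading=24, draw]
Final: pos=(9.775,4.352), heading=24, 1 segment(s) drawn

Segment endpoints: x in {0, 9.775}, y in {0, 4.352}
xmin=0, ymin=0, xmax=9.775, ymax=4.352

Answer: 0 0 9.775 4.352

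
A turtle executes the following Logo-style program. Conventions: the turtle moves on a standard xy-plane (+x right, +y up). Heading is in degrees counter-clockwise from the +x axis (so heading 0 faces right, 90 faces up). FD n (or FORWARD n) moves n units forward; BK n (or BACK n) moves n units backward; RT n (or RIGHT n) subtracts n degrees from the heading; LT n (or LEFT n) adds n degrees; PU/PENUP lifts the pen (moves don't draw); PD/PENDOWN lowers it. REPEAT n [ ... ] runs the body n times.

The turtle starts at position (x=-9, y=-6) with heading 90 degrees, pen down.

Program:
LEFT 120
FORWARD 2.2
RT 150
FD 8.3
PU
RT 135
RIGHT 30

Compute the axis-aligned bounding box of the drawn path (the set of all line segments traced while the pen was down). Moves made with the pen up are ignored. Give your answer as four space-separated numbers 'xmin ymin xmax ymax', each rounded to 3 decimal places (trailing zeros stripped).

Answer: -10.905 -7.1 -6.755 0.088

Derivation:
Executing turtle program step by step:
Start: pos=(-9,-6), heading=90, pen down
LT 120: heading 90 -> 210
FD 2.2: (-9,-6) -> (-10.905,-7.1) [heading=210, draw]
RT 150: heading 210 -> 60
FD 8.3: (-10.905,-7.1) -> (-6.755,0.088) [heading=60, draw]
PU: pen up
RT 135: heading 60 -> 285
RT 30: heading 285 -> 255
Final: pos=(-6.755,0.088), heading=255, 2 segment(s) drawn

Segment endpoints: x in {-10.905, -9, -6.755}, y in {-7.1, -6, 0.088}
xmin=-10.905, ymin=-7.1, xmax=-6.755, ymax=0.088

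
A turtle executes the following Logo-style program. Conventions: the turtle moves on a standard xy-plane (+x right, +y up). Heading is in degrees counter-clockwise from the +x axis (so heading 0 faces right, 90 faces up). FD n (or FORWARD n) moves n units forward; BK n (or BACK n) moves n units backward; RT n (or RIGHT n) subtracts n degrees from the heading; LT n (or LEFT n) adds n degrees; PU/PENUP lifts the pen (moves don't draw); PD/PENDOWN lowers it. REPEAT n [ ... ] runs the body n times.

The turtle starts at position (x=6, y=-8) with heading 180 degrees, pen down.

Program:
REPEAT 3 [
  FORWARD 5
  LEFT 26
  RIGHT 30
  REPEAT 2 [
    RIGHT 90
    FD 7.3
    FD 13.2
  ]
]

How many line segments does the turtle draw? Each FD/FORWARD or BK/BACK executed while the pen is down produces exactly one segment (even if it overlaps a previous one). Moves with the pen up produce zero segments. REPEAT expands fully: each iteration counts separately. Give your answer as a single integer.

Executing turtle program step by step:
Start: pos=(6,-8), heading=180, pen down
REPEAT 3 [
  -- iteration 1/3 --
  FD 5: (6,-8) -> (1,-8) [heading=180, draw]
  LT 26: heading 180 -> 206
  RT 30: heading 206 -> 176
  REPEAT 2 [
    -- iteration 1/2 --
    RT 90: heading 176 -> 86
    FD 7.3: (1,-8) -> (1.509,-0.718) [heading=86, draw]
    FD 13.2: (1.509,-0.718) -> (2.43,12.45) [heading=86, draw]
    -- iteration 2/2 --
    RT 90: heading 86 -> 356
    FD 7.3: (2.43,12.45) -> (9.712,11.941) [heading=356, draw]
    FD 13.2: (9.712,11.941) -> (22.88,11.02) [heading=356, draw]
  ]
  -- iteration 2/3 --
  FD 5: (22.88,11.02) -> (27.868,10.671) [heading=356, draw]
  LT 26: heading 356 -> 22
  RT 30: heading 22 -> 352
  REPEAT 2 [
    -- iteration 1/2 --
    RT 90: heading 352 -> 262
    FD 7.3: (27.868,10.671) -> (26.852,3.442) [heading=262, draw]
    FD 13.2: (26.852,3.442) -> (25.015,-9.629) [heading=262, draw]
    -- iteration 2/2 --
    RT 90: heading 262 -> 172
    FD 7.3: (25.015,-9.629) -> (17.786,-8.613) [heading=172, draw]
    FD 13.2: (17.786,-8.613) -> (4.714,-6.776) [heading=172, draw]
  ]
  -- iteration 3/3 --
  FD 5: (4.714,-6.776) -> (-0.237,-6.08) [heading=172, draw]
  LT 26: heading 172 -> 198
  RT 30: heading 198 -> 168
  REPEAT 2 [
    -- iteration 1/2 --
    RT 90: heading 168 -> 78
    FD 7.3: (-0.237,-6.08) -> (1.281,1.06) [heading=78, draw]
    FD 13.2: (1.281,1.06) -> (4.025,13.972) [heading=78, draw]
    -- iteration 2/2 --
    RT 90: heading 78 -> 348
    FD 7.3: (4.025,13.972) -> (11.166,12.454) [heading=348, draw]
    FD 13.2: (11.166,12.454) -> (24.077,9.71) [heading=348, draw]
  ]
]
Final: pos=(24.077,9.71), heading=348, 15 segment(s) drawn
Segments drawn: 15

Answer: 15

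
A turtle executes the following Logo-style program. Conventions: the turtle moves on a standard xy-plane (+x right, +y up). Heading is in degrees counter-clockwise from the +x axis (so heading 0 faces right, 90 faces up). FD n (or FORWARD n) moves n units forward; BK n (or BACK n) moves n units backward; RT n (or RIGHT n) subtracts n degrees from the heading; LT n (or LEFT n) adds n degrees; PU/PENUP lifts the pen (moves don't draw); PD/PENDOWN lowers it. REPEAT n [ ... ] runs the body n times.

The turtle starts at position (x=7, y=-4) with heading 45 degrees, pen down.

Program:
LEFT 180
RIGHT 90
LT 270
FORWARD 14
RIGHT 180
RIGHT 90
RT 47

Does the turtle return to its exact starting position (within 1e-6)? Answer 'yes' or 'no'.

Executing turtle program step by step:
Start: pos=(7,-4), heading=45, pen down
LT 180: heading 45 -> 225
RT 90: heading 225 -> 135
LT 270: heading 135 -> 45
FD 14: (7,-4) -> (16.899,5.899) [heading=45, draw]
RT 180: heading 45 -> 225
RT 90: heading 225 -> 135
RT 47: heading 135 -> 88
Final: pos=(16.899,5.899), heading=88, 1 segment(s) drawn

Start position: (7, -4)
Final position: (16.899, 5.899)
Distance = 14; >= 1e-6 -> NOT closed

Answer: no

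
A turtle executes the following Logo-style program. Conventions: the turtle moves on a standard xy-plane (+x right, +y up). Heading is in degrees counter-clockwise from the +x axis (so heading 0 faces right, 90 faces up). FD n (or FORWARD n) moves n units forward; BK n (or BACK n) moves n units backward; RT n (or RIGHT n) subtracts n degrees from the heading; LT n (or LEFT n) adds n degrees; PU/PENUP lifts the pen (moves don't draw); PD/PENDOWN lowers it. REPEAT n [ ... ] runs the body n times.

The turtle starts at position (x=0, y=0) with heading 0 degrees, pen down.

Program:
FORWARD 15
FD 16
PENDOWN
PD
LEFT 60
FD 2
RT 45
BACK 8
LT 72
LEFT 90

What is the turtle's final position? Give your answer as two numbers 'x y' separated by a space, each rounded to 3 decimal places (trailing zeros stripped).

Answer: 24.273 -0.339

Derivation:
Executing turtle program step by step:
Start: pos=(0,0), heading=0, pen down
FD 15: (0,0) -> (15,0) [heading=0, draw]
FD 16: (15,0) -> (31,0) [heading=0, draw]
PD: pen down
PD: pen down
LT 60: heading 0 -> 60
FD 2: (31,0) -> (32,1.732) [heading=60, draw]
RT 45: heading 60 -> 15
BK 8: (32,1.732) -> (24.273,-0.339) [heading=15, draw]
LT 72: heading 15 -> 87
LT 90: heading 87 -> 177
Final: pos=(24.273,-0.339), heading=177, 4 segment(s) drawn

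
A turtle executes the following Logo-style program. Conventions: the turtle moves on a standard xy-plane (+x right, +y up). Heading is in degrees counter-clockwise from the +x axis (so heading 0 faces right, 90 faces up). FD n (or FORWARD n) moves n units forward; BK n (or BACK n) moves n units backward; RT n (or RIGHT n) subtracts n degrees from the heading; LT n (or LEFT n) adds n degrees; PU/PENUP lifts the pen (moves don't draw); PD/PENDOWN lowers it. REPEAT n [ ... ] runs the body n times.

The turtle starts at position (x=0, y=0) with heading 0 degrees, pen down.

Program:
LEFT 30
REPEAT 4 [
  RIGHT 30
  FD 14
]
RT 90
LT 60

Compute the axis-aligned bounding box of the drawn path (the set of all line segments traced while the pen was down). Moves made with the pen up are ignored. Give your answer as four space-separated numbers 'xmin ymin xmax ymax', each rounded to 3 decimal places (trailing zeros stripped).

Answer: 0 -33.124 33.124 0

Derivation:
Executing turtle program step by step:
Start: pos=(0,0), heading=0, pen down
LT 30: heading 0 -> 30
REPEAT 4 [
  -- iteration 1/4 --
  RT 30: heading 30 -> 0
  FD 14: (0,0) -> (14,0) [heading=0, draw]
  -- iteration 2/4 --
  RT 30: heading 0 -> 330
  FD 14: (14,0) -> (26.124,-7) [heading=330, draw]
  -- iteration 3/4 --
  RT 30: heading 330 -> 300
  FD 14: (26.124,-7) -> (33.124,-19.124) [heading=300, draw]
  -- iteration 4/4 --
  RT 30: heading 300 -> 270
  FD 14: (33.124,-19.124) -> (33.124,-33.124) [heading=270, draw]
]
RT 90: heading 270 -> 180
LT 60: heading 180 -> 240
Final: pos=(33.124,-33.124), heading=240, 4 segment(s) drawn

Segment endpoints: x in {0, 14, 26.124, 33.124}, y in {-33.124, -19.124, -7, 0}
xmin=0, ymin=-33.124, xmax=33.124, ymax=0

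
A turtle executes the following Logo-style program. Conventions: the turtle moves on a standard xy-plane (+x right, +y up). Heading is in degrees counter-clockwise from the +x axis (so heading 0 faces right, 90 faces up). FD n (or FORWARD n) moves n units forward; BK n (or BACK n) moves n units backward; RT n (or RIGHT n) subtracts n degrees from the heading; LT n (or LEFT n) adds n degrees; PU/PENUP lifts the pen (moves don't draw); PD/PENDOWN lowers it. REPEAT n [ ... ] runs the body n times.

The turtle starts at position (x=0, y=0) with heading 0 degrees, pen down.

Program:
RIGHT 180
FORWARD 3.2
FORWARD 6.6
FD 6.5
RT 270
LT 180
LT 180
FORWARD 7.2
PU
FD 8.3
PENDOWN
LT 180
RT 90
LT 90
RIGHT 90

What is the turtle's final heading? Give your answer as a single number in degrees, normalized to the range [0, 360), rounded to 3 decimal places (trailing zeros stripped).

Executing turtle program step by step:
Start: pos=(0,0), heading=0, pen down
RT 180: heading 0 -> 180
FD 3.2: (0,0) -> (-3.2,0) [heading=180, draw]
FD 6.6: (-3.2,0) -> (-9.8,0) [heading=180, draw]
FD 6.5: (-9.8,0) -> (-16.3,0) [heading=180, draw]
RT 270: heading 180 -> 270
LT 180: heading 270 -> 90
LT 180: heading 90 -> 270
FD 7.2: (-16.3,0) -> (-16.3,-7.2) [heading=270, draw]
PU: pen up
FD 8.3: (-16.3,-7.2) -> (-16.3,-15.5) [heading=270, move]
PD: pen down
LT 180: heading 270 -> 90
RT 90: heading 90 -> 0
LT 90: heading 0 -> 90
RT 90: heading 90 -> 0
Final: pos=(-16.3,-15.5), heading=0, 4 segment(s) drawn

Answer: 0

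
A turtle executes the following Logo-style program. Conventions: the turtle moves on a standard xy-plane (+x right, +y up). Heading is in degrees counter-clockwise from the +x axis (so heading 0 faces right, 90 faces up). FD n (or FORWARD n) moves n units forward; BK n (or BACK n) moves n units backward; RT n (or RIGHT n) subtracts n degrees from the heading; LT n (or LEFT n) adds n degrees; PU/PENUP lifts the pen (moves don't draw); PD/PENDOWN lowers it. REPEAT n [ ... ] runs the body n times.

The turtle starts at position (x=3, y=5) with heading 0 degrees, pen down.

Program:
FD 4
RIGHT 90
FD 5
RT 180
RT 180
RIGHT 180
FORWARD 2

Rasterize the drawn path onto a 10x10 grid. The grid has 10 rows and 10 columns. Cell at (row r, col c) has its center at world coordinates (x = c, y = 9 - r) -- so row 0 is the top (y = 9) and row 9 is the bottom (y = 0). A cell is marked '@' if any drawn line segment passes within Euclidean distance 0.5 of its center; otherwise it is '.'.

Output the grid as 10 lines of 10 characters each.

Segment 0: (3,5) -> (7,5)
Segment 1: (7,5) -> (7,0)
Segment 2: (7,0) -> (7,2)

Answer: ..........
..........
..........
..........
...@@@@@..
.......@..
.......@..
.......@..
.......@..
.......@..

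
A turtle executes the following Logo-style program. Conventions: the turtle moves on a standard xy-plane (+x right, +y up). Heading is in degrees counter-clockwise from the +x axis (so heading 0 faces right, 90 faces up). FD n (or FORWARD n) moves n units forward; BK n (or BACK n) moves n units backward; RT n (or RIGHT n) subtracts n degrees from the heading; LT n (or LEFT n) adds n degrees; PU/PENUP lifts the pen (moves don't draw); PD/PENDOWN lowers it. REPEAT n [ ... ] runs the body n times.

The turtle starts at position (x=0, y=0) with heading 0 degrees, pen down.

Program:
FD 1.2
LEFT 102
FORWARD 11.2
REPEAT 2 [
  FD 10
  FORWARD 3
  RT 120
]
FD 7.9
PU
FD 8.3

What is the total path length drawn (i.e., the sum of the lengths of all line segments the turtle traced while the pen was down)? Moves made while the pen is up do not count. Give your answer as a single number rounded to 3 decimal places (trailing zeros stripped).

Answer: 46.3

Derivation:
Executing turtle program step by step:
Start: pos=(0,0), heading=0, pen down
FD 1.2: (0,0) -> (1.2,0) [heading=0, draw]
LT 102: heading 0 -> 102
FD 11.2: (1.2,0) -> (-1.129,10.955) [heading=102, draw]
REPEAT 2 [
  -- iteration 1/2 --
  FD 10: (-1.129,10.955) -> (-3.208,20.737) [heading=102, draw]
  FD 3: (-3.208,20.737) -> (-3.831,23.671) [heading=102, draw]
  RT 120: heading 102 -> 342
  -- iteration 2/2 --
  FD 10: (-3.831,23.671) -> (5.679,20.581) [heading=342, draw]
  FD 3: (5.679,20.581) -> (8.532,19.654) [heading=342, draw]
  RT 120: heading 342 -> 222
]
FD 7.9: (8.532,19.654) -> (2.661,14.368) [heading=222, draw]
PU: pen up
FD 8.3: (2.661,14.368) -> (-3.507,8.814) [heading=222, move]
Final: pos=(-3.507,8.814), heading=222, 7 segment(s) drawn

Segment lengths:
  seg 1: (0,0) -> (1.2,0), length = 1.2
  seg 2: (1.2,0) -> (-1.129,10.955), length = 11.2
  seg 3: (-1.129,10.955) -> (-3.208,20.737), length = 10
  seg 4: (-3.208,20.737) -> (-3.831,23.671), length = 3
  seg 5: (-3.831,23.671) -> (5.679,20.581), length = 10
  seg 6: (5.679,20.581) -> (8.532,19.654), length = 3
  seg 7: (8.532,19.654) -> (2.661,14.368), length = 7.9
Total = 46.3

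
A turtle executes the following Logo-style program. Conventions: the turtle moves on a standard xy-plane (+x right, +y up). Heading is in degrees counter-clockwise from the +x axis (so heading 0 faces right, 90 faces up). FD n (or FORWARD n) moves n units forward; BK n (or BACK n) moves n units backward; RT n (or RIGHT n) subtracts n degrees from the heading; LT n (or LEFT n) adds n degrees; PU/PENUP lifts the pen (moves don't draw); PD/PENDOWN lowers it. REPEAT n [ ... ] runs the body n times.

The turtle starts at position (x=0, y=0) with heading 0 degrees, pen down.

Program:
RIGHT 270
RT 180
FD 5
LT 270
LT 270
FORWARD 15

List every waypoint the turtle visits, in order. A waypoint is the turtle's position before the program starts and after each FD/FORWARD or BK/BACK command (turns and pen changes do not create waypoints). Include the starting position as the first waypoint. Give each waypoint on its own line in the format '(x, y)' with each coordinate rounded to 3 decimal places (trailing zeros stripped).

Executing turtle program step by step:
Start: pos=(0,0), heading=0, pen down
RT 270: heading 0 -> 90
RT 180: heading 90 -> 270
FD 5: (0,0) -> (0,-5) [heading=270, draw]
LT 270: heading 270 -> 180
LT 270: heading 180 -> 90
FD 15: (0,-5) -> (0,10) [heading=90, draw]
Final: pos=(0,10), heading=90, 2 segment(s) drawn
Waypoints (3 total):
(0, 0)
(0, -5)
(0, 10)

Answer: (0, 0)
(0, -5)
(0, 10)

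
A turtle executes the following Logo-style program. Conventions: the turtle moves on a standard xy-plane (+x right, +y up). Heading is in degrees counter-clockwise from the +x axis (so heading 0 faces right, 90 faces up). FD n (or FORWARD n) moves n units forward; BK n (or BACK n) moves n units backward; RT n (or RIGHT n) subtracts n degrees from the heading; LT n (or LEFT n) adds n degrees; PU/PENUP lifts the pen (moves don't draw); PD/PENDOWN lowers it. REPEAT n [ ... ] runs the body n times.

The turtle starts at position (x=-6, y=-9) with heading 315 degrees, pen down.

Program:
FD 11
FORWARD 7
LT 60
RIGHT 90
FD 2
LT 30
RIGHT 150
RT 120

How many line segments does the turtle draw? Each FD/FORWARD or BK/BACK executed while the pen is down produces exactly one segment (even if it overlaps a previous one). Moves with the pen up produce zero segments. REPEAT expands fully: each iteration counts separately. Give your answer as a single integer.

Executing turtle program step by step:
Start: pos=(-6,-9), heading=315, pen down
FD 11: (-6,-9) -> (1.778,-16.778) [heading=315, draw]
FD 7: (1.778,-16.778) -> (6.728,-21.728) [heading=315, draw]
LT 60: heading 315 -> 15
RT 90: heading 15 -> 285
FD 2: (6.728,-21.728) -> (7.246,-23.66) [heading=285, draw]
LT 30: heading 285 -> 315
RT 150: heading 315 -> 165
RT 120: heading 165 -> 45
Final: pos=(7.246,-23.66), heading=45, 3 segment(s) drawn
Segments drawn: 3

Answer: 3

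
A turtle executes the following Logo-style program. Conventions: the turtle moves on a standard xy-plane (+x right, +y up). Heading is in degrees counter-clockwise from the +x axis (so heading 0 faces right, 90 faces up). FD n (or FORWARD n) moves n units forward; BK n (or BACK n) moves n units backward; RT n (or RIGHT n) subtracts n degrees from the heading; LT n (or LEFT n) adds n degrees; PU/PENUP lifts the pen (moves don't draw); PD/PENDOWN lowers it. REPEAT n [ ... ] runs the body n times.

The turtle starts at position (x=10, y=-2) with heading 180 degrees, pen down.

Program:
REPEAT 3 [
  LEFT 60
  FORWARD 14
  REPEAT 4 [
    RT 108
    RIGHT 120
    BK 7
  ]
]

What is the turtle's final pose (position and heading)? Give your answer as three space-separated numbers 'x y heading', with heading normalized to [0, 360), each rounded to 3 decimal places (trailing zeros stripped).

Answer: 10.927 -9.025 144

Derivation:
Executing turtle program step by step:
Start: pos=(10,-2), heading=180, pen down
REPEAT 3 [
  -- iteration 1/3 --
  LT 60: heading 180 -> 240
  FD 14: (10,-2) -> (3,-14.124) [heading=240, draw]
  REPEAT 4 [
    -- iteration 1/4 --
    RT 108: heading 240 -> 132
    RT 120: heading 132 -> 12
    BK 7: (3,-14.124) -> (-3.847,-15.58) [heading=12, draw]
    -- iteration 2/4 --
    RT 108: heading 12 -> 264
    RT 120: heading 264 -> 144
    BK 7: (-3.847,-15.58) -> (1.816,-19.694) [heading=144, draw]
    -- iteration 3/4 --
    RT 108: heading 144 -> 36
    RT 120: heading 36 -> 276
    BK 7: (1.816,-19.694) -> (1.084,-12.733) [heading=276, draw]
    -- iteration 4/4 --
    RT 108: heading 276 -> 168
    RT 120: heading 168 -> 48
    BK 7: (1.084,-12.733) -> (-3.6,-17.935) [heading=48, draw]
  ]
  -- iteration 2/3 --
  LT 60: heading 48 -> 108
  FD 14: (-3.6,-17.935) -> (-7.926,-4.62) [heading=108, draw]
  REPEAT 4 [
    -- iteration 1/4 --
    RT 108: heading 108 -> 0
    RT 120: heading 0 -> 240
    BK 7: (-7.926,-4.62) -> (-4.426,1.442) [heading=240, draw]
    -- iteration 2/4 --
    RT 108: heading 240 -> 132
    RT 120: heading 132 -> 12
    BK 7: (-4.426,1.442) -> (-11.273,-0.013) [heading=12, draw]
    -- iteration 3/4 --
    RT 108: heading 12 -> 264
    RT 120: heading 264 -> 144
    BK 7: (-11.273,-0.013) -> (-5.61,-4.128) [heading=144, draw]
    -- iteration 4/4 --
    RT 108: heading 144 -> 36
    RT 120: heading 36 -> 276
    BK 7: (-5.61,-4.128) -> (-6.341,2.834) [heading=276, draw]
  ]
  -- iteration 3/3 --
  LT 60: heading 276 -> 336
  FD 14: (-6.341,2.834) -> (6.448,-2.86) [heading=336, draw]
  REPEAT 4 [
    -- iteration 1/4 --
    RT 108: heading 336 -> 228
    RT 120: heading 228 -> 108
    BK 7: (6.448,-2.86) -> (8.611,-9.518) [heading=108, draw]
    -- iteration 2/4 --
    RT 108: heading 108 -> 0
    RT 120: heading 0 -> 240
    BK 7: (8.611,-9.518) -> (12.111,-3.455) [heading=240, draw]
    -- iteration 3/4 --
    RT 108: heading 240 -> 132
    RT 120: heading 132 -> 12
    BK 7: (12.111,-3.455) -> (5.264,-4.911) [heading=12, draw]
    -- iteration 4/4 --
    RT 108: heading 12 -> 264
    RT 120: heading 264 -> 144
    BK 7: (5.264,-4.911) -> (10.927,-9.025) [heading=144, draw]
  ]
]
Final: pos=(10.927,-9.025), heading=144, 15 segment(s) drawn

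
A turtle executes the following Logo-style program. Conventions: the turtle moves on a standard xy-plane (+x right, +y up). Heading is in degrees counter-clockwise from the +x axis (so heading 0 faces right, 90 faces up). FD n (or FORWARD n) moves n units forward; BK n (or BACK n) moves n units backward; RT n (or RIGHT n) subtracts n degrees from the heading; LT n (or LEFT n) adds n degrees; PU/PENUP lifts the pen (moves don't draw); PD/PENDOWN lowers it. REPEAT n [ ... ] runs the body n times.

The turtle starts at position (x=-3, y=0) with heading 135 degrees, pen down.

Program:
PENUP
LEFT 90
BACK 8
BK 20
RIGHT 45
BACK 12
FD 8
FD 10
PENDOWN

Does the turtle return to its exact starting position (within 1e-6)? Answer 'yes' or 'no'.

Answer: no

Derivation:
Executing turtle program step by step:
Start: pos=(-3,0), heading=135, pen down
PU: pen up
LT 90: heading 135 -> 225
BK 8: (-3,0) -> (2.657,5.657) [heading=225, move]
BK 20: (2.657,5.657) -> (16.799,19.799) [heading=225, move]
RT 45: heading 225 -> 180
BK 12: (16.799,19.799) -> (28.799,19.799) [heading=180, move]
FD 8: (28.799,19.799) -> (20.799,19.799) [heading=180, move]
FD 10: (20.799,19.799) -> (10.799,19.799) [heading=180, move]
PD: pen down
Final: pos=(10.799,19.799), heading=180, 0 segment(s) drawn

Start position: (-3, 0)
Final position: (10.799, 19.799)
Distance = 24.133; >= 1e-6 -> NOT closed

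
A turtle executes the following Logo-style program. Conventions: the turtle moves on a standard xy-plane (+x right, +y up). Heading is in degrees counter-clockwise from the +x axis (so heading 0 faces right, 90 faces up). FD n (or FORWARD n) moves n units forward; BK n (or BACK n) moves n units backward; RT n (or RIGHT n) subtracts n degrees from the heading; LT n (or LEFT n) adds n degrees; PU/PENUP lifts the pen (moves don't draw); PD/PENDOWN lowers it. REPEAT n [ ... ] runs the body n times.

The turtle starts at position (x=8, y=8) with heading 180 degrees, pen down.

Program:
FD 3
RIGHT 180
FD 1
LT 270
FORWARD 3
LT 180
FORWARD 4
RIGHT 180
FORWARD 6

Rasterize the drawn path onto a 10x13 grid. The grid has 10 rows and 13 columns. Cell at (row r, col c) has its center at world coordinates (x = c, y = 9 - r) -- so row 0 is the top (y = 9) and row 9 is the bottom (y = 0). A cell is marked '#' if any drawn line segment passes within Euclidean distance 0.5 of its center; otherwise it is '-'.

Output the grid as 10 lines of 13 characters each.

Answer: ------#------
-----####----
------#------
------#------
------#------
------#------
------#------
-------------
-------------
-------------

Derivation:
Segment 0: (8,8) -> (5,8)
Segment 1: (5,8) -> (6,8)
Segment 2: (6,8) -> (6,5)
Segment 3: (6,5) -> (6,9)
Segment 4: (6,9) -> (6,3)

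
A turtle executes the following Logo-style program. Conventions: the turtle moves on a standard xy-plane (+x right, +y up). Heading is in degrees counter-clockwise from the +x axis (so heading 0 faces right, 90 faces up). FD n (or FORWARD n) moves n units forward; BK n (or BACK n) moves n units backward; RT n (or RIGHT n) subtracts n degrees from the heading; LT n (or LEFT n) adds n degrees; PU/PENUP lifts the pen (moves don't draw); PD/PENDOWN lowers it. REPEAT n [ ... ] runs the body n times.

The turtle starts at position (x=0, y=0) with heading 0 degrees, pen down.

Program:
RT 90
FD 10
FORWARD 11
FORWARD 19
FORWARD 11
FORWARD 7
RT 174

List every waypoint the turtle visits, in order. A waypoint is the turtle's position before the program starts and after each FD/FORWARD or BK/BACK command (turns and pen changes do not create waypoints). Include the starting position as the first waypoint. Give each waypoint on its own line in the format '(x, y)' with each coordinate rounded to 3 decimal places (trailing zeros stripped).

Answer: (0, 0)
(0, -10)
(0, -21)
(0, -40)
(0, -51)
(0, -58)

Derivation:
Executing turtle program step by step:
Start: pos=(0,0), heading=0, pen down
RT 90: heading 0 -> 270
FD 10: (0,0) -> (0,-10) [heading=270, draw]
FD 11: (0,-10) -> (0,-21) [heading=270, draw]
FD 19: (0,-21) -> (0,-40) [heading=270, draw]
FD 11: (0,-40) -> (0,-51) [heading=270, draw]
FD 7: (0,-51) -> (0,-58) [heading=270, draw]
RT 174: heading 270 -> 96
Final: pos=(0,-58), heading=96, 5 segment(s) drawn
Waypoints (6 total):
(0, 0)
(0, -10)
(0, -21)
(0, -40)
(0, -51)
(0, -58)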